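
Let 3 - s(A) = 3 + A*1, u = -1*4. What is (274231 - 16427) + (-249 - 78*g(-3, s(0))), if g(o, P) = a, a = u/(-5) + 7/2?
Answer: 1286098/5 ≈ 2.5722e+5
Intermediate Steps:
u = -4
a = 43/10 (a = -4/(-5) + 7/2 = -4*(-1/5) + 7*(1/2) = 4/5 + 7/2 = 43/10 ≈ 4.3000)
s(A) = -A (s(A) = 3 - (3 + A*1) = 3 - (3 + A) = 3 + (-3 - A) = -A)
g(o, P) = 43/10
(274231 - 16427) + (-249 - 78*g(-3, s(0))) = (274231 - 16427) + (-249 - 78*43/10) = 257804 + (-249 - 1677/5) = 257804 - 2922/5 = 1286098/5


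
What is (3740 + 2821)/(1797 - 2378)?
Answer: -6561/581 ≈ -11.293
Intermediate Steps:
(3740 + 2821)/(1797 - 2378) = 6561/(-581) = 6561*(-1/581) = -6561/581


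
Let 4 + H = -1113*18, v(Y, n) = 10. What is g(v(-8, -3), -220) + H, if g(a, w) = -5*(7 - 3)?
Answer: -20058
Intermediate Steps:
g(a, w) = -20 (g(a, w) = -5*4 = -20)
H = -20038 (H = -4 - 1113*18 = -4 - 20034 = -20038)
g(v(-8, -3), -220) + H = -20 - 20038 = -20058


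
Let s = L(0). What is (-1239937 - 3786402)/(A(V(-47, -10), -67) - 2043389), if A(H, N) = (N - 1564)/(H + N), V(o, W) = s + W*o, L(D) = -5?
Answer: 2000482922/813270453 ≈ 2.4598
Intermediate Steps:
s = -5
V(o, W) = -5 + W*o
A(H, N) = (-1564 + N)/(H + N)
(-1239937 - 3786402)/(A(V(-47, -10), -67) - 2043389) = (-1239937 - 3786402)/((-1564 - 67)/((-5 - 10*(-47)) - 67) - 2043389) = -5026339/(-1631/((-5 + 470) - 67) - 2043389) = -5026339/(-1631/(465 - 67) - 2043389) = -5026339/(-1631/398 - 2043389) = -5026339/(-813270453/398) = -5026339*(-398/813270453) = 2000482922/813270453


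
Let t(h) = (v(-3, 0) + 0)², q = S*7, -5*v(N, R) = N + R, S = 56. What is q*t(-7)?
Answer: 3528/25 ≈ 141.12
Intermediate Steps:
v(N, R) = -N/5 - R/5 (v(N, R) = -(N + R)/5 = -N/5 - R/5)
q = 392 (q = 56*7 = 392)
t(h) = 9/25 (t(h) = ((-⅕*(-3) - ⅕*0) + 0)² = ((⅗ + 0) + 0)² = (⅗ + 0)² = (⅗)² = 9/25)
q*t(-7) = 392*(9/25) = 3528/25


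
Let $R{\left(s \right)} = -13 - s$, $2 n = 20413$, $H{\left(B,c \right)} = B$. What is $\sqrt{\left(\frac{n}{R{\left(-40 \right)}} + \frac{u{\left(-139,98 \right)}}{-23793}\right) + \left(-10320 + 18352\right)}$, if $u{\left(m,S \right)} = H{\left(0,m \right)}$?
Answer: $\frac{\sqrt{2724846}}{18} \approx 91.706$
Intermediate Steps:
$u{\left(m,S \right)} = 0$
$n = \frac{20413}{2}$ ($n = \frac{1}{2} \cdot 20413 = \frac{20413}{2} \approx 10207.0$)
$\sqrt{\left(\frac{n}{R{\left(-40 \right)}} + \frac{u{\left(-139,98 \right)}}{-23793}\right) + \left(-10320 + 18352\right)} = \sqrt{\left(\frac{20413}{2 \left(-13 - -40\right)} + \frac{0}{-23793}\right) + \left(-10320 + 18352\right)} = \sqrt{\left(\frac{20413}{2 \left(-13 + 40\right)} + 0 \left(- \frac{1}{23793}\right)\right) + 8032} = \sqrt{\left(\frac{20413}{2 \cdot 27} + 0\right) + 8032} = \sqrt{\left(\frac{20413}{2} \cdot \frac{1}{27} + 0\right) + 8032} = \sqrt{\left(\frac{20413}{54} + 0\right) + 8032} = \sqrt{\frac{20413}{54} + 8032} = \sqrt{\frac{454141}{54}} = \frac{\sqrt{2724846}}{18}$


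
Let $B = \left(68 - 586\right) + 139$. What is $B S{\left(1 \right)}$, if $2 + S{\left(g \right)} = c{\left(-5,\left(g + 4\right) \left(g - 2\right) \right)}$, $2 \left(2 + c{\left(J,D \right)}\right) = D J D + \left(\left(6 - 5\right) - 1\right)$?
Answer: $\frac{50407}{2} \approx 25204.0$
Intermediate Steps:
$B = -379$ ($B = -518 + 139 = -379$)
$c{\left(J,D \right)} = -2 + \frac{J D^{2}}{2}$ ($c{\left(J,D \right)} = -2 + \frac{D J D + \left(\left(6 - 5\right) - 1\right)}{2} = -2 + \frac{J D^{2} + \left(1 - 1\right)}{2} = -2 + \frac{J D^{2} + 0}{2} = -2 + \frac{J D^{2}}{2}$)
$S{\left(g \right)} = -4 - \frac{5 \left(-2 + g\right)^{2} \left(4 + g\right)^{2}}{2}$ ($S{\left(g \right)} = -2 + \left(-2 + \frac{1}{2} \left(-5\right) \left(\left(g + 4\right) \left(g - 2\right)\right)^{2}\right) = -2 + \left(-2 + \frac{1}{2} \left(-5\right) \left(\left(4 + g\right) \left(-2 + g\right)\right)^{2}\right) = -2 + \left(-2 + \frac{1}{2} \left(-5\right) \left(\left(-2 + g\right) \left(4 + g\right)\right)^{2}\right) = -2 + \left(-2 + \frac{1}{2} \left(-5\right) \left(-2 + g\right)^{2} \left(4 + g\right)^{2}\right) = -2 - \left(2 + \frac{5 \left(-2 + g\right)^{2} \left(4 + g\right)^{2}}{2}\right) = -4 - \frac{5 \left(-2 + g\right)^{2} \left(4 + g\right)^{2}}{2}$)
$B S{\left(1 \right)} = - 379 \left(-4 - \frac{5 \left(-8 + 1^{2} + 2 \cdot 1\right)^{2}}{2}\right) = - 379 \left(-4 - \frac{5 \left(-8 + 1 + 2\right)^{2}}{2}\right) = - 379 \left(-4 - \frac{5 \left(-5\right)^{2}}{2}\right) = - 379 \left(-4 - \frac{125}{2}\right) = \left(-379\right) \left(- \frac{133}{2}\right) = \frac{50407}{2}$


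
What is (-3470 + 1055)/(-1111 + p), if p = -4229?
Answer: 161/356 ≈ 0.45225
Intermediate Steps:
(-3470 + 1055)/(-1111 + p) = (-3470 + 1055)/(-1111 - 4229) = -2415/(-5340) = -2415*(-1/5340) = 161/356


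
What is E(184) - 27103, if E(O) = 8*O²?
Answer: 243745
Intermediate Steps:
E(184) - 27103 = 8*184² - 27103 = 8*33856 - 27103 = 270848 - 27103 = 243745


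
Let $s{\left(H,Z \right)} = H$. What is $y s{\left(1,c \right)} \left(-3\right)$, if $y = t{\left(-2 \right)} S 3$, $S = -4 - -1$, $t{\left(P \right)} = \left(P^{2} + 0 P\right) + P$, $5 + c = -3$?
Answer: $54$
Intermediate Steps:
$c = -8$ ($c = -5 - 3 = -8$)
$t{\left(P \right)} = P + P^{2}$ ($t{\left(P \right)} = \left(P^{2} + 0\right) + P = P^{2} + P = P + P^{2}$)
$S = -3$ ($S = -4 + 1 = -3$)
$y = -18$ ($y = - 2 \left(1 - 2\right) \left(-3\right) 3 = \left(-2\right) \left(-1\right) \left(-3\right) 3 = 2 \left(-3\right) 3 = \left(-6\right) 3 = -18$)
$y s{\left(1,c \right)} \left(-3\right) = \left(-18\right) 1 \left(-3\right) = \left(-18\right) \left(-3\right) = 54$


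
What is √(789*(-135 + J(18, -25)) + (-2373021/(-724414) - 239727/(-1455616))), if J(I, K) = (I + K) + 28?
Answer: I*√97663570288149436428896790/32952144032 ≈ 299.9*I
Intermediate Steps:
J(I, K) = 28 + I + K
√(789*(-135 + J(18, -25)) + (-2373021/(-724414) - 239727/(-1455616))) = √(789*(-135 + (28 + 18 - 25)) + (-2373021/(-724414) - 239727/(-1455616))) = √(789*(-135 + 21) + (-2373021*(-1/724414) - 239727*(-1/1455616))) = √(789*(-114) + (2373021/724414 + 239727/1455616)) = √(-89946 + 1813934465457/527234304512) = √(-47420802819170895/527234304512) = I*√97663570288149436428896790/32952144032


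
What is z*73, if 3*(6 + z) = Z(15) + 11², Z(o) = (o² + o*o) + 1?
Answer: 40442/3 ≈ 13481.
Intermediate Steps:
Z(o) = 1 + 2*o² (Z(o) = (o² + o²) + 1 = 2*o² + 1 = 1 + 2*o²)
z = 554/3 (z = -6 + ((1 + 2*15²) + 11²)/3 = -6 + ((1 + 2*225) + 121)/3 = -6 + ((1 + 450) + 121)/3 = -6 + (451 + 121)/3 = -6 + (⅓)*572 = -6 + 572/3 = 554/3 ≈ 184.67)
z*73 = (554/3)*73 = 40442/3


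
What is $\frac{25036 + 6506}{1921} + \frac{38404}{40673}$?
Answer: $\frac{1356681850}{78132833} \approx 17.364$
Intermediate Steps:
$\frac{25036 + 6506}{1921} + \frac{38404}{40673} = 31542 \cdot \frac{1}{1921} + 38404 \cdot \frac{1}{40673} = \frac{31542}{1921} + \frac{38404}{40673} = \frac{1356681850}{78132833}$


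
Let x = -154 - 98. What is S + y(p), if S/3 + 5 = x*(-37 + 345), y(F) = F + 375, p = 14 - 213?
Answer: -232687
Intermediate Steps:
p = -199
x = -252
y(F) = 375 + F
S = -232863 (S = -15 + 3*(-252*(-37 + 345)) = -15 + 3*(-252*308) = -15 + 3*(-77616) = -15 - 232848 = -232863)
S + y(p) = -232863 + (375 - 199) = -232863 + 176 = -232687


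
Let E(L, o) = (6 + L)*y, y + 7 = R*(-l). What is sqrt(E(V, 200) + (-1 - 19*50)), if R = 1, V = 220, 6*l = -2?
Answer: I*sqrt(22119)/3 ≈ 49.575*I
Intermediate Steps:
l = -1/3 (l = (1/6)*(-2) = -1/3 ≈ -0.33333)
y = -20/3 (y = -7 + 1*(-1*(-1/3)) = -7 + 1*(1/3) = -7 + 1/3 = -20/3 ≈ -6.6667)
E(L, o) = -40 - 20*L/3 (E(L, o) = (6 + L)*(-20/3) = -40 - 20*L/3)
sqrt(E(V, 200) + (-1 - 19*50)) = sqrt((-40 - 20/3*220) + (-1 - 19*50)) = sqrt((-40 - 4400/3) + (-1 - 950)) = sqrt(-4520/3 - 951) = sqrt(-7373/3) = I*sqrt(22119)/3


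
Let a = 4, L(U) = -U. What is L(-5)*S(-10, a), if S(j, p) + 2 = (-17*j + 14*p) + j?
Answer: 1070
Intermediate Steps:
S(j, p) = -2 - 16*j + 14*p (S(j, p) = -2 + ((-17*j + 14*p) + j) = -2 + (-16*j + 14*p) = -2 - 16*j + 14*p)
L(-5)*S(-10, a) = (-1*(-5))*(-2 - 16*(-10) + 14*4) = 5*(-2 + 160 + 56) = 5*214 = 1070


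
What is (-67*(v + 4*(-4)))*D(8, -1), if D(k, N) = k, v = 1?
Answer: 8040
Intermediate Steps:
(-67*(v + 4*(-4)))*D(8, -1) = -67*(1 + 4*(-4))*8 = -67*(1 - 16)*8 = -67*(-15)*8 = 1005*8 = 8040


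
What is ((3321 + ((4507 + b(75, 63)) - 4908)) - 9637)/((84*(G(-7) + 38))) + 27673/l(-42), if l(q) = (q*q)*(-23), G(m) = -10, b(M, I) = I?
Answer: -284909/81144 ≈ -3.5112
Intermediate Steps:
l(q) = -23*q² (l(q) = q²*(-23) = -23*q²)
((3321 + ((4507 + b(75, 63)) - 4908)) - 9637)/((84*(G(-7) + 38))) + 27673/l(-42) = ((3321 + ((4507 + 63) - 4908)) - 9637)/((84*(-10 + 38))) + 27673/((-23*(-42)²)) = ((3321 + (4570 - 4908)) - 9637)/((84*28)) + 27673/((-23*1764)) = ((3321 - 338) - 9637)/2352 + 27673/(-40572) = (2983 - 9637)*(1/2352) + 27673*(-1/40572) = -6654*1/2352 - 27673/40572 = -1109/392 - 27673/40572 = -284909/81144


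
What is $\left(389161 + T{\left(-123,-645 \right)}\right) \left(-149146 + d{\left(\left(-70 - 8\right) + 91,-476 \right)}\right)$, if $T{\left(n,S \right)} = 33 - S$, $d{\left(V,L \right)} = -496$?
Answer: $-58336287638$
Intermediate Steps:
$\left(389161 + T{\left(-123,-645 \right)}\right) \left(-149146 + d{\left(\left(-70 - 8\right) + 91,-476 \right)}\right) = \left(389161 + \left(33 - -645\right)\right) \left(-149146 - 496\right) = \left(389161 + \left(33 + 645\right)\right) \left(-149642\right) = \left(389161 + 678\right) \left(-149642\right) = 389839 \left(-149642\right) = -58336287638$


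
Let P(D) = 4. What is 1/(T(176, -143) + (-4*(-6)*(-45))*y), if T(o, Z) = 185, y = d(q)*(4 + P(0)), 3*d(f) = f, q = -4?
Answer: 1/11705 ≈ 8.5434e-5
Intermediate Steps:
d(f) = f/3
y = -32/3 (y = ((⅓)*(-4))*(4 + 4) = -4/3*8 = -32/3 ≈ -10.667)
1/(T(176, -143) + (-4*(-6)*(-45))*y) = 1/(185 + (-4*(-6)*(-45))*(-32/3)) = 1/(185 + (24*(-45))*(-32/3)) = 1/(185 - 1080*(-32/3)) = 1/(185 + 11520) = 1/11705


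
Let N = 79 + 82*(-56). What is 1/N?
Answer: -1/4513 ≈ -0.00022158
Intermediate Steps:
N = -4513 (N = 79 - 4592 = -4513)
1/N = 1/(-4513) = -1/4513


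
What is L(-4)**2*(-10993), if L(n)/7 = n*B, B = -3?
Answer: -77566608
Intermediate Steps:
L(n) = -21*n (L(n) = 7*(n*(-3)) = 7*(-3*n) = -21*n)
L(-4)**2*(-10993) = (-21*(-4))**2*(-10993) = 84**2*(-10993) = 7056*(-10993) = -77566608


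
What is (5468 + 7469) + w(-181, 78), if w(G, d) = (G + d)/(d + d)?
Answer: 2018069/156 ≈ 12936.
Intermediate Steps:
w(G, d) = (G + d)/(2*d) (w(G, d) = (G + d)/((2*d)) = (G + d)*(1/(2*d)) = (G + d)/(2*d))
(5468 + 7469) + w(-181, 78) = (5468 + 7469) + (1/2)*(-181 + 78)/78 = 12937 + (1/2)*(1/78)*(-103) = 12937 - 103/156 = 2018069/156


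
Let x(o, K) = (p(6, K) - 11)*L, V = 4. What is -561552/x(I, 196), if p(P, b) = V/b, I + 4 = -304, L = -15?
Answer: -4586008/1345 ≈ -3409.7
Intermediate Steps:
I = -308 (I = -4 - 304 = -308)
p(P, b) = 4/b
x(o, K) = 165 - 60/K (x(o, K) = (4/K - 11)*(-15) = (-11 + 4/K)*(-15) = 165 - 60/K)
-561552/x(I, 196) = -561552/(165 - 60/196) = -561552/(165 - 60*1/196) = -561552/(165 - 15/49) = -561552/8070/49 = -561552*49/8070 = -4586008/1345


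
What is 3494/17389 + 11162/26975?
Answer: 288346668/469068275 ≈ 0.61472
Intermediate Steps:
3494/17389 + 11162/26975 = 288346668/469068275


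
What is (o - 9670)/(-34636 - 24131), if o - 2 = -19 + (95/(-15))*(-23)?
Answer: 28624/176301 ≈ 0.16236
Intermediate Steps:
o = 386/3 (o = 2 + (-19 + (95/(-15))*(-23)) = 2 + (-19 + (95*(-1/15))*(-23)) = 2 + (-19 - 19/3*(-23)) = 2 + (-19 + 437/3) = 2 + 380/3 = 386/3 ≈ 128.67)
(o - 9670)/(-34636 - 24131) = (386/3 - 9670)/(-34636 - 24131) = -28624/3/(-58767) = -28624/3*(-1/58767) = 28624/176301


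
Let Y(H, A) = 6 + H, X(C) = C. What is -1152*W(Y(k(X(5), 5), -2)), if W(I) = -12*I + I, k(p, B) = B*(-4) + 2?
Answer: -152064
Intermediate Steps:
k(p, B) = 2 - 4*B (k(p, B) = -4*B + 2 = 2 - 4*B)
W(I) = -11*I
-1152*W(Y(k(X(5), 5), -2)) = -(-12672)*(6 + (2 - 4*5)) = -(-12672)*(6 + (2 - 20)) = -(-12672)*(6 - 18) = -(-12672)*(-12) = -1152*132 = -152064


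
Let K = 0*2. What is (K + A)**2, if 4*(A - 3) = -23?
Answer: 121/16 ≈ 7.5625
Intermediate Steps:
A = -11/4 (A = 3 + (1/4)*(-23) = 3 - 23/4 = -11/4 ≈ -2.7500)
K = 0
(K + A)**2 = (0 - 11/4)**2 = (-11/4)**2 = 121/16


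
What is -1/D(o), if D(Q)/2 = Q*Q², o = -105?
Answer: 1/2315250 ≈ 4.3192e-7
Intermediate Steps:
D(Q) = 2*Q³ (D(Q) = 2*(Q*Q²) = 2*Q³)
-1/D(o) = -1/(2*(-105)³) = -1/(2*(-1157625)) = -1/(-2315250) = -1*(-1/2315250) = 1/2315250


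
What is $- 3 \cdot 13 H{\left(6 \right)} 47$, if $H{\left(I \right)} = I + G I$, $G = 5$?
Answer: $-65988$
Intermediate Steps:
$H{\left(I \right)} = 6 I$ ($H{\left(I \right)} = I + 5 I = 6 I$)
$- 3 \cdot 13 H{\left(6 \right)} 47 = - 3 \cdot 13 \cdot 6 \cdot 6 \cdot 47 = - 3 \cdot 13 \cdot 36 \cdot 47 = \left(-3\right) 468 \cdot 47 = \left(-1404\right) 47 = -65988$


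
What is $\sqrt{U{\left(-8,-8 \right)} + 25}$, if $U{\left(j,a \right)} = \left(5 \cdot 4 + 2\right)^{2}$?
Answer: $\sqrt{509} \approx 22.561$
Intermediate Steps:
$U{\left(j,a \right)} = 484$ ($U{\left(j,a \right)} = \left(20 + 2\right)^{2} = 22^{2} = 484$)
$\sqrt{U{\left(-8,-8 \right)} + 25} = \sqrt{484 + 25} = \sqrt{509}$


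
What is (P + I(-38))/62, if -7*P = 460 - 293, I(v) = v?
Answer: -433/434 ≈ -0.99770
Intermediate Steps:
P = -167/7 (P = -(460 - 293)/7 = -⅐*167 = -167/7 ≈ -23.857)
(P + I(-38))/62 = (-167/7 - 38)/62 = (1/62)*(-433/7) = -433/434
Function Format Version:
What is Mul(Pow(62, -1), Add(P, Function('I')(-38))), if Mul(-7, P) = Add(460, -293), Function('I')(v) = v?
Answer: Rational(-433, 434) ≈ -0.99770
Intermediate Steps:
P = Rational(-167, 7) (P = Mul(Rational(-1, 7), Add(460, -293)) = Mul(Rational(-1, 7), 167) = Rational(-167, 7) ≈ -23.857)
Mul(Pow(62, -1), Add(P, Function('I')(-38))) = Mul(Pow(62, -1), Add(Rational(-167, 7), -38)) = Mul(Rational(1, 62), Rational(-433, 7)) = Rational(-433, 434)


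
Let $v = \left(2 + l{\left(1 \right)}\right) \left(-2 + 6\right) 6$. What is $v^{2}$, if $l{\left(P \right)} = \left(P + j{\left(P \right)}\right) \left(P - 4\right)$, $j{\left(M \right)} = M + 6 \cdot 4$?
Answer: $3326976$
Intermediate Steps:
$j{\left(M \right)} = 24 + M$ ($j{\left(M \right)} = M + 24 = 24 + M$)
$l{\left(P \right)} = \left(-4 + P\right) \left(24 + 2 P\right)$ ($l{\left(P \right)} = \left(P + \left(24 + P\right)\right) \left(P - 4\right) = \left(24 + 2 P\right) \left(-4 + P\right) = \left(-4 + P\right) \left(24 + 2 P\right)$)
$v = -1824$ ($v = \left(2 + \left(-96 + 2 \cdot 1^{2} + 16 \cdot 1\right)\right) \left(-2 + 6\right) 6 = \left(2 + \left(-96 + 2 \cdot 1 + 16\right)\right) 4 \cdot 6 = \left(2 + \left(-96 + 2 + 16\right)\right) 24 = \left(2 - 78\right) 24 = \left(-76\right) 24 = -1824$)
$v^{2} = \left(-1824\right)^{2} = 3326976$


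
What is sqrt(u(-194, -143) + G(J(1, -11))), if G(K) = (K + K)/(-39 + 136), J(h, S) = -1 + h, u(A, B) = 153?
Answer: 3*sqrt(17) ≈ 12.369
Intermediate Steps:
G(K) = 2*K/97 (G(K) = (2*K)/97 = 2*K/97)
sqrt(u(-194, -143) + G(J(1, -11))) = sqrt(153 + 2*(-1 + 1)/97) = sqrt(153 + (2/97)*0) = sqrt(153 + 0) = sqrt(153) = 3*sqrt(17)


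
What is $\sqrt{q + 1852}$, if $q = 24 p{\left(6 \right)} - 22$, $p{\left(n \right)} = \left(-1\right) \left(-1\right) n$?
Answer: $\sqrt{1974} \approx 44.43$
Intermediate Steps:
$p{\left(n \right)} = n$ ($p{\left(n \right)} = 1 n = n$)
$q = 122$ ($q = 24 \cdot 6 - 22 = 144 - 22 = 122$)
$\sqrt{q + 1852} = \sqrt{122 + 1852} = \sqrt{1974}$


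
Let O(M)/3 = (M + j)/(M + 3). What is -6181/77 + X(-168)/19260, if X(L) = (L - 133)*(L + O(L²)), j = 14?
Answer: -77437334903/996695370 ≈ -77.694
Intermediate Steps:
O(M) = 3*(14 + M)/(3 + M) (O(M) = 3*((M + 14)/(M + 3)) = 3*((14 + M)/(3 + M)) = 3*(14 + M)/(3 + M))
X(L) = (-133 + L)*(L + 3*(14 + L²)/(3 + L²)) (X(L) = (L - 133)*(L + 3*(14 + L²)/(3 + L²)) = (-133 + L)*(L + 3*(14 + L²)/(3 + L²)))
-6181/77 + X(-168)/19260 = -6181/77 + ((-5586 + (-168)⁴ - 396*(-168)² - 357*(-168) - 130*(-168)³)/(3 + (-168)²))/19260 = -6181*1/77 + ((-5586 + 796594176 - 396*28224 + 59976 - 130*(-4741632))/(3 + 28224))*(1/19260) = -883/11 + ((-5586 + 796594176 - 11176704 + 59976 + 616412160)/28227)*(1/19260) = -883/11 + ((1/28227)*1401884022)*(1/19260) = -883/11 + (467294674/9409)*(1/19260) = -883/11 + 233647337/90608670 = -77437334903/996695370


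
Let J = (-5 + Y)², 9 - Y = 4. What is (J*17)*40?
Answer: 0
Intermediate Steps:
Y = 5 (Y = 9 - 1*4 = 9 - 4 = 5)
J = 0 (J = (-5 + 5)² = 0² = 0)
(J*17)*40 = (0*17)*40 = 0*40 = 0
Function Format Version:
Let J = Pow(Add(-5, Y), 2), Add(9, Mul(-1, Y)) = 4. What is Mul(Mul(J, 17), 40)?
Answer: 0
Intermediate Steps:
Y = 5 (Y = Add(9, Mul(-1, 4)) = Add(9, -4) = 5)
J = 0 (J = Pow(Add(-5, 5), 2) = Pow(0, 2) = 0)
Mul(Mul(J, 17), 40) = Mul(Mul(0, 17), 40) = Mul(0, 40) = 0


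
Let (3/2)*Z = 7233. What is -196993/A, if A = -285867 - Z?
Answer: 196993/290689 ≈ 0.67768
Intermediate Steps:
Z = 4822 (Z = (2/3)*7233 = 4822)
A = -290689 (A = -285867 - 1*4822 = -285867 - 4822 = -290689)
-196993/A = -196993/(-290689) = -196993*(-1/290689) = 196993/290689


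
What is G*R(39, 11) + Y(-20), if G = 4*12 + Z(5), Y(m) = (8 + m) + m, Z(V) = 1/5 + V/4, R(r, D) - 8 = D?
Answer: 18151/20 ≈ 907.55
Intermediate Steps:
R(r, D) = 8 + D
Z(V) = ⅕ + V/4 (Z(V) = 1*(⅕) + V*(¼) = ⅕ + V/4)
Y(m) = 8 + 2*m
G = 989/20 (G = 4*12 + (⅕ + (¼)*5) = 48 + (⅕ + 5/4) = 48 + 29/20 = 989/20 ≈ 49.450)
G*R(39, 11) + Y(-20) = 989*(8 + 11)/20 + (8 + 2*(-20)) = (989/20)*19 + (8 - 40) = 18791/20 - 32 = 18151/20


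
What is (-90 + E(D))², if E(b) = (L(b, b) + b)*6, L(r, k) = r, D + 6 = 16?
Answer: 900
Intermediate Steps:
D = 10 (D = -6 + 16 = 10)
E(b) = 12*b (E(b) = (b + b)*6 = (2*b)*6 = 12*b)
(-90 + E(D))² = (-90 + 12*10)² = (-90 + 120)² = 30² = 900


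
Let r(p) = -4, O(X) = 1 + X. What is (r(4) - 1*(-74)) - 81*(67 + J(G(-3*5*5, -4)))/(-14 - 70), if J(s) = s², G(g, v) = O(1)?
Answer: 3877/28 ≈ 138.46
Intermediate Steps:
G(g, v) = 2 (G(g, v) = 1 + 1 = 2)
(r(4) - 1*(-74)) - 81*(67 + J(G(-3*5*5, -4)))/(-14 - 70) = (-4 - 1*(-74)) - 81*(67 + 2²)/(-14 - 70) = (-4 + 74) - 81*(67 + 4)/(-84) = 70 - 5751*(-1)/84 = 70 - 81*(-71/84) = 70 + 1917/28 = 3877/28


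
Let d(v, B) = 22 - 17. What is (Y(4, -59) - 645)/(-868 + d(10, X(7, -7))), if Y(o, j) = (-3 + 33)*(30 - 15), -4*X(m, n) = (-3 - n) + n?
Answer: 195/863 ≈ 0.22596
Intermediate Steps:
X(m, n) = ¾ (X(m, n) = -((-3 - n) + n)/4 = -¼*(-3) = ¾)
d(v, B) = 5
Y(o, j) = 450 (Y(o, j) = 30*15 = 450)
(Y(4, -59) - 645)/(-868 + d(10, X(7, -7))) = (450 - 645)/(-868 + 5) = -195/(-863) = -195*(-1/863) = 195/863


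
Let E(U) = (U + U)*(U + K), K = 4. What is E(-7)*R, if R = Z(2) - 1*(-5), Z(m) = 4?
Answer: 378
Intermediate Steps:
E(U) = 2*U*(4 + U) (E(U) = (U + U)*(U + 4) = (2*U)*(4 + U) = 2*U*(4 + U))
R = 9 (R = 4 - 1*(-5) = 4 + 5 = 9)
E(-7)*R = (2*(-7)*(4 - 7))*9 = (2*(-7)*(-3))*9 = 42*9 = 378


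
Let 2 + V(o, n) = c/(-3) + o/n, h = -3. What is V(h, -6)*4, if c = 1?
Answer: -22/3 ≈ -7.3333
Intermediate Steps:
V(o, n) = -7/3 + o/n (V(o, n) = -2 + (1/(-3) + o/n) = -2 + (1*(-⅓) + o/n) = -2 + (-⅓ + o/n) = -7/3 + o/n)
V(h, -6)*4 = (-7/3 - 3/(-6))*4 = (-7/3 - 3*(-⅙))*4 = (-7/3 + ½)*4 = -11/6*4 = -22/3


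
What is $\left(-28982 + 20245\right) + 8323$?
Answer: $-414$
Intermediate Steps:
$\left(-28982 + 20245\right) + 8323 = -8737 + 8323 = -414$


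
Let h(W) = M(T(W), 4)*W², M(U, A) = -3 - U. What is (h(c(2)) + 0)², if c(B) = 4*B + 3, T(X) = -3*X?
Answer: 13176900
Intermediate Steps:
c(B) = 3 + 4*B
h(W) = W²*(-3 + 3*W) (h(W) = (-3 - (-3)*W)*W² = (-3 + 3*W)*W² = W²*(-3 + 3*W))
(h(c(2)) + 0)² = (3*(3 + 4*2)²*(-1 + (3 + 4*2)) + 0)² = (3*(3 + 8)²*(-1 + (3 + 8)) + 0)² = (3*11²*(-1 + 11) + 0)² = (3*121*10 + 0)² = (3630 + 0)² = 3630² = 13176900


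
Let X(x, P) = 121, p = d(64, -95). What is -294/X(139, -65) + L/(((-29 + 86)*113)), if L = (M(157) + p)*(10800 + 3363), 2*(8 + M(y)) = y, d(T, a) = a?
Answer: -29253245/519574 ≈ -56.302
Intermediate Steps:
p = -95
M(y) = -8 + y/2
L = -693987/2 (L = ((-8 + (½)*157) - 95)*(10800 + 3363) = ((-8 + 157/2) - 95)*14163 = (141/2 - 95)*14163 = -49/2*14163 = -693987/2 ≈ -3.4699e+5)
-294/X(139, -65) + L/(((-29 + 86)*113)) = -294/121 - 693987*1/(113*(-29 + 86))/2 = -294*1/121 - 693987/(2*(57*113)) = -294/121 - 693987/2/6441 = -294/121 - 693987/2*1/6441 = -294/121 - 231329/4294 = -29253245/519574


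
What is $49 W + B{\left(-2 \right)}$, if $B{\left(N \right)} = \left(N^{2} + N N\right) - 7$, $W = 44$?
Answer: $2157$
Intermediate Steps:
$B{\left(N \right)} = -7 + 2 N^{2}$ ($B{\left(N \right)} = \left(N^{2} + N^{2}\right) - 7 = 2 N^{2} - 7 = -7 + 2 N^{2}$)
$49 W + B{\left(-2 \right)} = 49 \cdot 44 - \left(7 - 2 \left(-2\right)^{2}\right) = 2156 + \left(-7 + 2 \cdot 4\right) = 2156 + \left(-7 + 8\right) = 2156 + 1 = 2157$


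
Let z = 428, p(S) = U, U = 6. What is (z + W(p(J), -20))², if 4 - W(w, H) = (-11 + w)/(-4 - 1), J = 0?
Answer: 185761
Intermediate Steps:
p(S) = 6
W(w, H) = 9/5 + w/5 (W(w, H) = 4 - (-11 + w)/(-4 - 1) = 4 - (-11 + w)/(-5) = 4 - (-11 + w)*(-1)/5 = 4 - (11/5 - w/5) = 4 + (-11/5 + w/5) = 9/5 + w/5)
(z + W(p(J), -20))² = (428 + (9/5 + (⅕)*6))² = (428 + (9/5 + 6/5))² = (428 + 3)² = 431² = 185761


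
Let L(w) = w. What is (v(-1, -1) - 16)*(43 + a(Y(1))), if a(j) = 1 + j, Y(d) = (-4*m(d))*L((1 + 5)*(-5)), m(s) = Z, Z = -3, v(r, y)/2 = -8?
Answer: 10112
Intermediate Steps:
v(r, y) = -16 (v(r, y) = 2*(-8) = -16)
m(s) = -3
Y(d) = -360 (Y(d) = (-4*(-3))*((1 + 5)*(-5)) = 12*(6*(-5)) = 12*(-30) = -360)
(v(-1, -1) - 16)*(43 + a(Y(1))) = (-16 - 16)*(43 + (1 - 360)) = -32*(43 - 359) = -32*(-316) = 10112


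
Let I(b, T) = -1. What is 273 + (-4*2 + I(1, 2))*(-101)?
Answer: 1182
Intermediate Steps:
273 + (-4*2 + I(1, 2))*(-101) = 273 + (-4*2 - 1)*(-101) = 273 + (-8 - 1)*(-101) = 273 - 9*(-101) = 273 + 909 = 1182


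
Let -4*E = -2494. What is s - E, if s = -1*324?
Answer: -1895/2 ≈ -947.50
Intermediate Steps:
E = 1247/2 (E = -1/4*(-2494) = 1247/2 ≈ 623.50)
s = -324
s - E = -324 - 1*1247/2 = -324 - 1247/2 = -1895/2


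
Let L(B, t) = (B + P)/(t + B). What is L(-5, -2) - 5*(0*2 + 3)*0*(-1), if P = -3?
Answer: 8/7 ≈ 1.1429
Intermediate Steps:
L(B, t) = (-3 + B)/(B + t) (L(B, t) = (B - 3)/(t + B) = (-3 + B)/(B + t))
L(-5, -2) - 5*(0*2 + 3)*0*(-1) = (-3 - 5)/(-5 - 2) - 5*(0*2 + 3)*0*(-1) = -8/(-7) - 5*(0 + 3)*0*(-1) = -⅐*(-8) - 5*3*0*(-1) = 8/7 - 0*(-1) = 8/7 - 5*0 = 8/7 + 0 = 8/7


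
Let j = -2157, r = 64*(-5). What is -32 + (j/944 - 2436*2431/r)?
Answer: 21796609/1180 ≈ 18472.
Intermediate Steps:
r = -320
-32 + (j/944 - 2436*2431/r) = -32 + (-2157/944 - 2436/((-320/2431))) = -32 + (-2157*1/944 - 2436/((-320*1/2431))) = -32 + (-2157/944 - 2436/(-320/2431)) = -32 + (-2157/944 - 2436*(-2431/320)) = -32 + (-2157/944 + 1480479/80) = -32 + 21834369/1180 = 21796609/1180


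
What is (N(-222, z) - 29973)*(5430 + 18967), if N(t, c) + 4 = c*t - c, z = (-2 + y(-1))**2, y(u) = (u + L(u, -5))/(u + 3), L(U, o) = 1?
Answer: -753110993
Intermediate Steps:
y(u) = (1 + u)/(3 + u) (y(u) = (u + 1)/(u + 3) = (1 + u)/(3 + u))
z = 4 (z = (-2 + (1 - 1)/(3 - 1))**2 = (-2 + 0/2)**2 = (-2 + (1/2)*0)**2 = (-2 + 0)**2 = (-2)**2 = 4)
N(t, c) = -4 - c + c*t (N(t, c) = -4 + (c*t - c) = -4 + (-c + c*t) = -4 - c + c*t)
(N(-222, z) - 29973)*(5430 + 18967) = ((-4 - 1*4 + 4*(-222)) - 29973)*(5430 + 18967) = ((-4 - 4 - 888) - 29973)*24397 = (-896 - 29973)*24397 = -30869*24397 = -753110993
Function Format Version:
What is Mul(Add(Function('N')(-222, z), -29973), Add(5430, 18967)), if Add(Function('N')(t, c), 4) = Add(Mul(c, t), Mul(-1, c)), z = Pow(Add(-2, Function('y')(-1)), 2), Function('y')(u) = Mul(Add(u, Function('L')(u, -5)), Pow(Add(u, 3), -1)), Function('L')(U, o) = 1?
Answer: -753110993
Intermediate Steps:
Function('y')(u) = Mul(Pow(Add(3, u), -1), Add(1, u)) (Function('y')(u) = Mul(Add(u, 1), Pow(Add(u, 3), -1)) = Mul(Add(1, u), Pow(Add(3, u), -1)) = Mul(Pow(Add(3, u), -1), Add(1, u)))
z = 4 (z = Pow(Add(-2, Mul(Pow(Add(3, -1), -1), Add(1, -1))), 2) = Pow(Add(-2, Mul(Pow(2, -1), 0)), 2) = Pow(Add(-2, Mul(Rational(1, 2), 0)), 2) = Pow(Add(-2, 0), 2) = Pow(-2, 2) = 4)
Function('N')(t, c) = Add(-4, Mul(-1, c), Mul(c, t)) (Function('N')(t, c) = Add(-4, Add(Mul(c, t), Mul(-1, c))) = Add(-4, Add(Mul(-1, c), Mul(c, t))) = Add(-4, Mul(-1, c), Mul(c, t)))
Mul(Add(Function('N')(-222, z), -29973), Add(5430, 18967)) = Mul(Add(Add(-4, Mul(-1, 4), Mul(4, -222)), -29973), Add(5430, 18967)) = Mul(Add(Add(-4, -4, -888), -29973), 24397) = Mul(Add(-896, -29973), 24397) = Mul(-30869, 24397) = -753110993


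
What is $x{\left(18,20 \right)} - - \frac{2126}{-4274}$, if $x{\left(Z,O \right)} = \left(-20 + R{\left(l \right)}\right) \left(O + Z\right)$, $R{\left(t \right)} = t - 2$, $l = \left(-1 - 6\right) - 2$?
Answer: $- \frac{2518449}{2137} \approx -1178.5$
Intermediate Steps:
$l = -9$ ($l = \left(-1 - 6\right) - 2 = -7 - 2 = -9$)
$R{\left(t \right)} = -2 + t$
$x{\left(Z,O \right)} = - 31 O - 31 Z$ ($x{\left(Z,O \right)} = \left(-20 - 11\right) \left(O + Z\right) = - 31 \left(O + Z\right) = - 31 O - 31 Z$)
$x{\left(18,20 \right)} - - \frac{2126}{-4274} = \left(\left(-31\right) 20 - 558\right) - - \frac{2126}{-4274} = \left(-620 - 558\right) - \left(-2126\right) \left(- \frac{1}{4274}\right) = -1178 - \frac{1063}{2137} = - \frac{2518449}{2137}$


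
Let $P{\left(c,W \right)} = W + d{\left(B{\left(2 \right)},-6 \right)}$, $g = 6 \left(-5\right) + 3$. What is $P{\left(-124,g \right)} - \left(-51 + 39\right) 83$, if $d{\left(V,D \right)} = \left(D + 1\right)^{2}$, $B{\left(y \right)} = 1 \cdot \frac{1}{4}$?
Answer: $994$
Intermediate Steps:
$B{\left(y \right)} = \frac{1}{4}$ ($B{\left(y \right)} = 1 \cdot \frac{1}{4} = \frac{1}{4}$)
$d{\left(V,D \right)} = \left(1 + D\right)^{2}$
$g = -27$ ($g = -30 + 3 = -27$)
$P{\left(c,W \right)} = 25 + W$ ($P{\left(c,W \right)} = W + \left(1 - 6\right)^{2} = W + \left(-5\right)^{2} = W + 25 = 25 + W$)
$P{\left(-124,g \right)} - \left(-51 + 39\right) 83 = \left(25 - 27\right) - \left(-51 + 39\right) 83 = -2 - \left(-12\right) 83 = -2 - -996 = -2 + 996 = 994$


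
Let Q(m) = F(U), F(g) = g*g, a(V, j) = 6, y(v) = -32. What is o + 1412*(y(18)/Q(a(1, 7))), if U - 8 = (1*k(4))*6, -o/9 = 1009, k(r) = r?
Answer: -73001/8 ≈ -9125.1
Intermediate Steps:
o = -9081 (o = -9*1009 = -9081)
U = 32 (U = 8 + (1*4)*6 = 8 + 4*6 = 8 + 24 = 32)
F(g) = g**2
Q(m) = 1024 (Q(m) = 32**2 = 1024)
o + 1412*(y(18)/Q(a(1, 7))) = -9081 + 1412*(-32/1024) = -9081 + 1412*(-32*1/1024) = -9081 + 1412*(-1/32) = -9081 - 353/8 = -73001/8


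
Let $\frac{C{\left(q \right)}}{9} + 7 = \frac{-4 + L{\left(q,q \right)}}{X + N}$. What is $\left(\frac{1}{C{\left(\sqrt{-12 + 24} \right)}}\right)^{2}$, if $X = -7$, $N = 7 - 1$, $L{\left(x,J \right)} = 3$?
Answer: $\frac{1}{2916} \approx 0.00034294$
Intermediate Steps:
$N = 6$
$C{\left(q \right)} = -54$ ($C{\left(q \right)} = -63 + 9 \frac{-4 + 3}{-7 + 6} = -63 + 9 \left(- \frac{1}{-1}\right) = -63 + 9 \left(\left(-1\right) \left(-1\right)\right) = -63 + 9 \cdot 1 = -63 + 9 = -54$)
$\left(\frac{1}{C{\left(\sqrt{-12 + 24} \right)}}\right)^{2} = \left(\frac{1}{-54}\right)^{2} = \left(- \frac{1}{54}\right)^{2} = \frac{1}{2916}$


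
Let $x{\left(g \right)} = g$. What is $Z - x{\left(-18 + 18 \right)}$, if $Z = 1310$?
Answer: $1310$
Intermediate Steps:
$Z - x{\left(-18 + 18 \right)} = 1310 - \left(-18 + 18\right) = 1310 - 0 = 1310 + 0 = 1310$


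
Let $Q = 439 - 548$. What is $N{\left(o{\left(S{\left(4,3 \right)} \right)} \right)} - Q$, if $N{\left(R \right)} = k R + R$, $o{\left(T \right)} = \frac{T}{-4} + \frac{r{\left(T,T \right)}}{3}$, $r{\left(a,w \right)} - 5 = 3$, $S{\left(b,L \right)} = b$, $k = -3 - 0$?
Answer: $\frac{317}{3} \approx 105.67$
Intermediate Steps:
$k = -3$ ($k = -3 + 0 = -3$)
$r{\left(a,w \right)} = 8$ ($r{\left(a,w \right)} = 5 + 3 = 8$)
$o{\left(T \right)} = \frac{8}{3} - \frac{T}{4}$ ($o{\left(T \right)} = \frac{T}{-4} + \frac{8}{3} = T \left(- \frac{1}{4}\right) + 8 \cdot \frac{1}{3} = - \frac{T}{4} + \frac{8}{3} = \frac{8}{3} - \frac{T}{4}$)
$Q = -109$ ($Q = 439 - 548 = -109$)
$N{\left(R \right)} = - 2 R$ ($N{\left(R \right)} = - 3 R + R = - 2 R$)
$N{\left(o{\left(S{\left(4,3 \right)} \right)} \right)} - Q = - 2 \left(\frac{8}{3} - 1\right) - -109 = - 2 \left(\frac{8}{3} - 1\right) + 109 = \left(-2\right) \frac{5}{3} + 109 = - \frac{10}{3} + 109 = \frac{317}{3}$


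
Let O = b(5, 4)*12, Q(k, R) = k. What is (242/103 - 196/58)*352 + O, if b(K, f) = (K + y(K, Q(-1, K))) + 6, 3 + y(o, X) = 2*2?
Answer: -652624/2987 ≈ -218.49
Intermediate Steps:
y(o, X) = 1 (y(o, X) = -3 + 2*2 = -3 + 4 = 1)
b(K, f) = 7 + K (b(K, f) = (K + 1) + 6 = (1 + K) + 6 = 7 + K)
O = 144 (O = (7 + 5)*12 = 12*12 = 144)
(242/103 - 196/58)*352 + O = (242/103 - 196/58)*352 + 144 = (242*(1/103) - 196*1/58)*352 + 144 = (242/103 - 98/29)*352 + 144 = -3076/2987*352 + 144 = -1082752/2987 + 144 = -652624/2987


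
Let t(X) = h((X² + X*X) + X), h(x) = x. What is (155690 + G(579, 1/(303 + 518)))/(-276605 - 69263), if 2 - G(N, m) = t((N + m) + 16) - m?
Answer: 372714947055/233129212588 ≈ 1.5987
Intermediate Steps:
t(X) = X + 2*X² (t(X) = (X² + X*X) + X = (X² + X²) + X = 2*X² + X = X + 2*X²)
G(N, m) = 2 + m - (16 + N + m)*(33 + 2*N + 2*m) (G(N, m) = 2 - (((N + m) + 16)*(1 + 2*((N + m) + 16)) - m) = 2 - ((16 + N + m)*(1 + 2*(16 + N + m)) - m) = 2 - ((16 + N + m)*(1 + (32 + 2*N + 2*m)) - m) = 2 - ((16 + N + m)*(33 + 2*N + 2*m) - m) = 2 - (-m + (16 + N + m)*(33 + 2*N + 2*m)) = 2 + (m - (16 + N + m)*(33 + 2*N + 2*m)) = 2 + m - (16 + N + m)*(33 + 2*N + 2*m))
(155690 + G(579, 1/(303 + 518)))/(-276605 - 69263) = (155690 + (2 + 1/(303 + 518) - (16 + 579 + 1/(303 + 518))*(33 + 2*579 + 2/(303 + 518))))/(-276605 - 69263) = (155690 + (2 + 1/821 - (16 + 579 + 1/821)*(33 + 1158 + 2/821)))/(-345868) = (155690 + (2 + 1/821 - (16 + 579 + 1/821)*(33 + 1158 + 2*(1/821))))*(-1/345868) = (155690 + (2 + 1/821 - 1*488496/821*(33 + 1158 + 2/821)))*(-1/345868) = (155690 + (2 + 1/821 - 1*488496/821*977813/821))*(-1/345868) = (155690 + (2 + 1/821 - 477657739248/674041))*(-1/345868) = (155690 - 477656390345/674041)*(-1/345868) = -372714947055/674041*(-1/345868) = 372714947055/233129212588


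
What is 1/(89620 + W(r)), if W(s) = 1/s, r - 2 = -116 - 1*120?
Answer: 234/20971079 ≈ 1.1158e-5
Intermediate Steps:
r = -234 (r = 2 + (-116 - 1*120) = 2 + (-116 - 120) = 2 - 236 = -234)
1/(89620 + W(r)) = 1/(89620 + 1/(-234)) = 1/(89620 - 1/234) = 1/(20971079/234) = 234/20971079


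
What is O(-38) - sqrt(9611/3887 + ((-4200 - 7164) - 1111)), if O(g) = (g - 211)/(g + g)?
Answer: 249/76 - 3*I*sqrt(123895158)/299 ≈ 3.2763 - 111.68*I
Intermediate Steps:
O(g) = (-211 + g)/(2*g) (O(g) = (-211 + g)/((2*g)) = (-211 + g)*(1/(2*g)) = (-211 + g)/(2*g))
O(-38) - sqrt(9611/3887 + ((-4200 - 7164) - 1111)) = (1/2)*(-211 - 38)/(-38) - sqrt(9611/3887 + ((-4200 - 7164) - 1111)) = (1/2)*(-1/38)*(-249) - sqrt(9611*(1/3887) + (-11364 - 1111)) = 249/76 - sqrt(9611/3887 - 12475) = 249/76 - sqrt(-48480714/3887) = 249/76 - 3*I*sqrt(123895158)/299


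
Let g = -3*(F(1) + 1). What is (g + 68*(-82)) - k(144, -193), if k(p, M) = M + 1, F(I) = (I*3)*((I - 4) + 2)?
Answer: -5378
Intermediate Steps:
F(I) = 3*I*(-2 + I) (F(I) = (3*I)*((-4 + I) + 2) = (3*I)*(-2 + I) = 3*I*(-2 + I))
k(p, M) = 1 + M
g = 6 (g = -3*(3*1*(-2 + 1) + 1) = -3*(3*1*(-1) + 1) = -3*(-3 + 1) = -3*(-2) = 6)
(g + 68*(-82)) - k(144, -193) = (6 + 68*(-82)) - (1 - 193) = (6 - 5576) - 1*(-192) = -5570 + 192 = -5378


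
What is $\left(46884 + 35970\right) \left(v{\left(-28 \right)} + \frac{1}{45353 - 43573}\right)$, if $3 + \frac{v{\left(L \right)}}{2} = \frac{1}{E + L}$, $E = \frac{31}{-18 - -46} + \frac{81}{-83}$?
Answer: $- \frac{9665198497497}{19214210} \approx -5.0302 \cdot 10^{5}$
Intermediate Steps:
$E = \frac{305}{2324}$ ($E = \frac{31}{-18 + 46} + 81 \left(- \frac{1}{83}\right) = \frac{31}{28} - \frac{81}{83} = \frac{305}{2324} \approx 0.13124$)
$v{\left(L \right)} = -6 + \frac{2}{\frac{305}{2324} + L}$
$\left(46884 + 35970\right) \left(v{\left(-28 \right)} + \frac{1}{45353 - 43573}\right) = \left(46884 + 35970\right) \left(\frac{2 \left(1409 - -195216\right)}{305 + 2324 \left(-28\right)} + \frac{1}{45353 - 43573}\right) = 82854 \left(\frac{2 \left(1409 + 195216\right)}{305 - 65072} + \frac{1}{1780}\right) = 82854 \left(2 \frac{1}{-64767} \cdot 196625 + \frac{1}{1780}\right) = 82854 \left(2 \left(- \frac{1}{64767}\right) 196625 + \frac{1}{1780}\right) = 82854 \left(- \frac{393250}{64767} + \frac{1}{1780}\right) = 82854 \left(- \frac{699920233}{115285260}\right) = - \frac{9665198497497}{19214210}$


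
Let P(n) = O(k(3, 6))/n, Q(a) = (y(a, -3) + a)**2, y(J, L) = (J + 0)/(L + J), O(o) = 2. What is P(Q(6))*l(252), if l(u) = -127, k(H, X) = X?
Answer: -127/32 ≈ -3.9688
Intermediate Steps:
y(J, L) = J/(J + L)
Q(a) = (a + a/(-3 + a))**2 (Q(a) = (a/(a - 3) + a)**2 = (a/(-3 + a) + a)**2 = (a + a/(-3 + a))**2)
P(n) = 2/n
P(Q(6))*l(252) = (2/((6 + 6/(-3 + 6))**2))*(-127) = (2/((6 + 6/3)**2))*(-127) = (2/((6 + 6*(1/3))**2))*(-127) = (2/((6 + 2)**2))*(-127) = (2/(8**2))*(-127) = (2/64)*(-127) = (2*(1/64))*(-127) = (1/32)*(-127) = -127/32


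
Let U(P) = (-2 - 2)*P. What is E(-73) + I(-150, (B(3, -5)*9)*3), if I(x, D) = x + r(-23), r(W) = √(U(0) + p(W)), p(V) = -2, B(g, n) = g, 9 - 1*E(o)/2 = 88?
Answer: -308 + I*√2 ≈ -308.0 + 1.4142*I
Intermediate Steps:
E(o) = -158 (E(o) = 18 - 2*88 = 18 - 176 = -158)
U(P) = -4*P
r(W) = I*√2 (r(W) = √(-4*0 - 2) = √(0 - 2) = √(-2) = I*√2)
I(x, D) = x + I*√2
E(-73) + I(-150, (B(3, -5)*9)*3) = -158 + (-150 + I*√2) = -308 + I*√2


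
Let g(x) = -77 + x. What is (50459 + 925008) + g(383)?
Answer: 975773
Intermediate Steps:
(50459 + 925008) + g(383) = (50459 + 925008) + (-77 + 383) = 975467 + 306 = 975773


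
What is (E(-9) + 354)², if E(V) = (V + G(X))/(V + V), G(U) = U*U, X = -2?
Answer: 40666129/324 ≈ 1.2551e+5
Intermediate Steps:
G(U) = U²
E(V) = (4 + V)/(2*V) (E(V) = (V + (-2)²)/(V + V) = (V + 4)/((2*V)) = (4 + V)*(1/(2*V)) = (4 + V)/(2*V))
(E(-9) + 354)² = ((½)*(4 - 9)/(-9) + 354)² = ((½)*(-⅑)*(-5) + 354)² = (5/18 + 354)² = (6377/18)² = 40666129/324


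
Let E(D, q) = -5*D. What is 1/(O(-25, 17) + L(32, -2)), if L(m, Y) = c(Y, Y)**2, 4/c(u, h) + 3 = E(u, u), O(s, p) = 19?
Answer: 49/947 ≈ 0.051742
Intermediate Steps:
c(u, h) = 4/(-3 - 5*u)
L(m, Y) = 16/(3 + 5*Y)**2 (L(m, Y) = (-4/(3 + 5*Y))**2 = 16/(3 + 5*Y)**2)
1/(O(-25, 17) + L(32, -2)) = 1/(19 + 16/(3 + 5*(-2))**2) = 1/(19 + 16/(3 - 10)**2) = 1/(19 + 16/(-7)**2) = 1/(19 + 16*(1/49)) = 1/(19 + 16/49) = 1/(947/49) = 49/947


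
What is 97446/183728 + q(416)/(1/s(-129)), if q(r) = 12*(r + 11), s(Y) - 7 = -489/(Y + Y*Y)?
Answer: 564346903251/15800608 ≈ 35717.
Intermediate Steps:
s(Y) = 7 - 489/(Y + Y**2) (s(Y) = 7 - 489/(Y + Y*Y) = 7 - 489/(Y + Y**2))
q(r) = 132 + 12*r (q(r) = 12*(11 + r) = 132 + 12*r)
97446/183728 + q(416)/(1/s(-129)) = 97446/183728 + (132 + 12*416)/(1/((-489 + 7*(-129) + 7*(-129)**2)/((-129)*(1 - 129)))) = 97446*(1/183728) + (132 + 4992)/(1/(-1/129*(-489 - 903 + 7*16641)/(-128))) = 48723/91864 + 5124/(1/(-1/129*(-1/128)*(-489 - 903 + 116487))) = 48723/91864 + 5124/(1/(-1/129*(-1/128)*115095)) = 48723/91864 + 5124/(1/(38365/5504)) = 48723/91864 + 5124/(5504/38365) = 48723/91864 + 5124*(38365/5504) = 48723/91864 + 49145565/1376 = 564346903251/15800608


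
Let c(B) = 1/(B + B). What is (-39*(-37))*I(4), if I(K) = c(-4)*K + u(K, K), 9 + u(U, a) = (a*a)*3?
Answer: 111111/2 ≈ 55556.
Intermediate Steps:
c(B) = 1/(2*B)
u(U, a) = -9 + 3*a² (u(U, a) = -9 + (a*a)*3 = -9 + a²*3 = -9 + 3*a²)
I(K) = -9 + 3*K² - K/8 (I(K) = ((½)/(-4))*K + (-9 + 3*K²) = ((½)*(-¼))*K + (-9 + 3*K²) = -K/8 + (-9 + 3*K²) = -9 + 3*K² - K/8)
(-39*(-37))*I(4) = (-39*(-37))*(-9 + 3*4² - ⅛*4) = 1443*(-9 + 3*16 - ½) = 1443*(-9 + 48 - ½) = 1443*(77/2) = 111111/2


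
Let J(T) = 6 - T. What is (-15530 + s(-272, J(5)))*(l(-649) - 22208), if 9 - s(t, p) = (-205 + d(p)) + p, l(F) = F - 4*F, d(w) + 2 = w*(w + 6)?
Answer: 310439042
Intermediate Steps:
d(w) = -2 + w*(6 + w) (d(w) = -2 + w*(w + 6) = -2 + w*(6 + w))
l(F) = -3*F
s(t, p) = 216 - p**2 - 7*p (s(t, p) = 9 - ((-205 + (-2 + p**2 + 6*p)) + p) = 9 - ((-207 + p**2 + 6*p) + p) = 9 - (-207 + p**2 + 7*p) = 9 + (207 - p**2 - 7*p) = 216 - p**2 - 7*p)
(-15530 + s(-272, J(5)))*(l(-649) - 22208) = (-15530 + (216 - (6 - 1*5)**2 - 7*(6 - 1*5)))*(-3*(-649) - 22208) = (-15530 + (216 - (6 - 5)**2 - 7*(6 - 5)))*(1947 - 22208) = (-15530 + (216 - 1*1**2 - 7*1))*(-20261) = (-15530 + (216 - 1*1 - 7))*(-20261) = (-15530 + (216 - 1 - 7))*(-20261) = (-15530 + 208)*(-20261) = -15322*(-20261) = 310439042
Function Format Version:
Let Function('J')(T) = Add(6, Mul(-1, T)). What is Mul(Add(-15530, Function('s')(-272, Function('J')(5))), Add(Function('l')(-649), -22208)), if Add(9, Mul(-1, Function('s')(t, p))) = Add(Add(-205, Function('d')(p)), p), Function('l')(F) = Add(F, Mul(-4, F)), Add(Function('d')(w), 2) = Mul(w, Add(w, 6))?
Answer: 310439042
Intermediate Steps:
Function('d')(w) = Add(-2, Mul(w, Add(6, w))) (Function('d')(w) = Add(-2, Mul(w, Add(w, 6))) = Add(-2, Mul(w, Add(6, w))))
Function('l')(F) = Mul(-3, F)
Function('s')(t, p) = Add(216, Mul(-1, Pow(p, 2)), Mul(-7, p)) (Function('s')(t, p) = Add(9, Mul(-1, Add(Add(-205, Add(-2, Pow(p, 2), Mul(6, p))), p))) = Add(9, Mul(-1, Add(Add(-207, Pow(p, 2), Mul(6, p)), p))) = Add(9, Mul(-1, Add(-207, Pow(p, 2), Mul(7, p)))) = Add(9, Add(207, Mul(-1, Pow(p, 2)), Mul(-7, p))) = Add(216, Mul(-1, Pow(p, 2)), Mul(-7, p)))
Mul(Add(-15530, Function('s')(-272, Function('J')(5))), Add(Function('l')(-649), -22208)) = Mul(Add(-15530, Add(216, Mul(-1, Pow(Add(6, Mul(-1, 5)), 2)), Mul(-7, Add(6, Mul(-1, 5))))), Add(Mul(-3, -649), -22208)) = Mul(Add(-15530, Add(216, Mul(-1, Pow(Add(6, -5), 2)), Mul(-7, Add(6, -5)))), Add(1947, -22208)) = Mul(Add(-15530, Add(216, Mul(-1, Pow(1, 2)), Mul(-7, 1))), -20261) = Mul(Add(-15530, Add(216, Mul(-1, 1), -7)), -20261) = Mul(Add(-15530, Add(216, -1, -7)), -20261) = Mul(Add(-15530, 208), -20261) = Mul(-15322, -20261) = 310439042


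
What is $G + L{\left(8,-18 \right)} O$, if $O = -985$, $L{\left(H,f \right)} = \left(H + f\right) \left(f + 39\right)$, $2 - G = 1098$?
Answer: $205754$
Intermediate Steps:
$G = -1096$ ($G = 2 - 1098 = -1096$)
$L{\left(H,f \right)} = \left(39 + f\right) \left(H + f\right)$ ($L{\left(H,f \right)} = \left(H + f\right) \left(39 + f\right) = \left(39 + f\right) \left(H + f\right)$)
$G + L{\left(8,-18 \right)} O = -1096 + \left(\left(-18\right)^{2} + 39 \cdot 8 + 39 \left(-18\right) + 8 \left(-18\right)\right) \left(-985\right) = -1096 + \left(324 + 312 - 702 - 144\right) \left(-985\right) = -1096 - -206850 = -1096 + 206850 = 205754$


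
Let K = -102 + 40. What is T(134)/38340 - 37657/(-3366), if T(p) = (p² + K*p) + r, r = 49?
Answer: 82022749/7169580 ≈ 11.440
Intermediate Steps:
K = -62
T(p) = 49 + p² - 62*p (T(p) = (p² - 62*p) + 49 = 49 + p² - 62*p)
T(134)/38340 - 37657/(-3366) = (49 + 134² - 62*134)/38340 - 37657/(-3366) = (49 + 17956 - 8308)*(1/38340) - 37657*(-1/3366) = 9697*(1/38340) + 37657/3366 = 9697/38340 + 37657/3366 = 82022749/7169580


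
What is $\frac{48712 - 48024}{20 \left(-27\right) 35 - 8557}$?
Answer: $- \frac{688}{27457} \approx -0.025057$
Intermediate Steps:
$\frac{48712 - 48024}{20 \left(-27\right) 35 - 8557} = \frac{688}{\left(-540\right) 35 - 8557} = \frac{688}{-18900 - 8557} = \frac{688}{-27457} = 688 \left(- \frac{1}{27457}\right) = - \frac{688}{27457}$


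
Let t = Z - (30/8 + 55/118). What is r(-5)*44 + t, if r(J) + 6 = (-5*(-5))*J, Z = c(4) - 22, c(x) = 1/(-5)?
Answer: -6832691/1180 ≈ -5790.4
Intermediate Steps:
c(x) = -1/5
Z = -111/5 (Z = -1/5 - 22 = -111/5 ≈ -22.200)
r(J) = -6 + 25*J (r(J) = -6 + (-5*(-5))*J = -6 + 25*J)
t = -31171/1180 (t = -111/5 - (30/8 + 55/118) = -111/5 - (30*(1/8) + 55*(1/118)) = -111/5 - (15/4 + 55/118) = -111/5 - 1*995/236 = -111/5 - 995/236 = -31171/1180 ≈ -26.416)
r(-5)*44 + t = (-6 + 25*(-5))*44 - 31171/1180 = (-6 - 125)*44 - 31171/1180 = -131*44 - 31171/1180 = -5764 - 31171/1180 = -6832691/1180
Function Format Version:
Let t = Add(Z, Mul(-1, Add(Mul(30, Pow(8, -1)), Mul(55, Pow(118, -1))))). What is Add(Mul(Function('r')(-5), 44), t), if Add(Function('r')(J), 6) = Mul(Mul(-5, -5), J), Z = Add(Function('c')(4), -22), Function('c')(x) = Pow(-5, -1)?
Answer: Rational(-6832691, 1180) ≈ -5790.4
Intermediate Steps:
Function('c')(x) = Rational(-1, 5)
Z = Rational(-111, 5) (Z = Add(Rational(-1, 5), -22) = Rational(-111, 5) ≈ -22.200)
Function('r')(J) = Add(-6, Mul(25, J)) (Function('r')(J) = Add(-6, Mul(Mul(-5, -5), J)) = Add(-6, Mul(25, J)))
t = Rational(-31171, 1180) (t = Add(Rational(-111, 5), Mul(-1, Add(Mul(30, Pow(8, -1)), Mul(55, Pow(118, -1))))) = Add(Rational(-111, 5), Mul(-1, Add(Mul(30, Rational(1, 8)), Mul(55, Rational(1, 118))))) = Add(Rational(-111, 5), Mul(-1, Add(Rational(15, 4), Rational(55, 118)))) = Add(Rational(-111, 5), Mul(-1, Rational(995, 236))) = Add(Rational(-111, 5), Rational(-995, 236)) = Rational(-31171, 1180) ≈ -26.416)
Add(Mul(Function('r')(-5), 44), t) = Add(Mul(Add(-6, Mul(25, -5)), 44), Rational(-31171, 1180)) = Add(Mul(Add(-6, -125), 44), Rational(-31171, 1180)) = Add(Mul(-131, 44), Rational(-31171, 1180)) = Add(-5764, Rational(-31171, 1180)) = Rational(-6832691, 1180)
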